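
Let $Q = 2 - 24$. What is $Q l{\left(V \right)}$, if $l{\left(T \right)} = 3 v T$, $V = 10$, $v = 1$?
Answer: $-660$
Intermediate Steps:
$Q = -22$ ($Q = 2 - 24 = -22$)
$l{\left(T \right)} = 3 T$ ($l{\left(T \right)} = 3 \cdot 1 T = 3 T$)
$Q l{\left(V \right)} = - 22 \cdot 3 \cdot 10 = \left(-22\right) 30 = -660$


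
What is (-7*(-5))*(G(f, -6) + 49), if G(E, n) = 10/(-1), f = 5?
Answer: 1365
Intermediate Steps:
G(E, n) = -10 (G(E, n) = 10*(-1) = -10)
(-7*(-5))*(G(f, -6) + 49) = (-7*(-5))*(-10 + 49) = 35*39 = 1365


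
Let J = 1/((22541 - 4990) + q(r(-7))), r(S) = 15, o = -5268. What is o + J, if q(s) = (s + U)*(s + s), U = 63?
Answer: -104785787/19891 ≈ -5268.0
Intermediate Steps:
q(s) = 2*s*(63 + s) (q(s) = (s + 63)*(s + s) = (63 + s)*(2*s) = 2*s*(63 + s))
J = 1/19891 (J = 1/((22541 - 4990) + 2*15*(63 + 15)) = 1/(17551 + 2*15*78) = 1/(17551 + 2340) = 1/19891 ≈ 5.0274e-5)
o + J = -5268 + 1/19891 = -104785787/19891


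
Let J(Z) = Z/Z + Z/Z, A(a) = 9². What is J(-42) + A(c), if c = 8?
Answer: 83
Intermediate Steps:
A(a) = 81
J(Z) = 2 (J(Z) = 1 + 1 = 2)
J(-42) + A(c) = 2 + 81 = 83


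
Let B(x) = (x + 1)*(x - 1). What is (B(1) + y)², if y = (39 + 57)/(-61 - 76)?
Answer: 9216/18769 ≈ 0.49102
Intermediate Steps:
B(x) = (1 + x)*(-1 + x)
y = -96/137 (y = 96/(-137) = 96*(-1/137) = -96/137 ≈ -0.70073)
(B(1) + y)² = ((-1 + 1²) - 96/137)² = ((-1 + 1) - 96/137)² = (0 - 96/137)² = (-96/137)² = 9216/18769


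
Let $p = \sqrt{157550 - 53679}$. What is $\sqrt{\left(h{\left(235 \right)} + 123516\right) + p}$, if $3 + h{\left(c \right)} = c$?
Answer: $\sqrt{123748 + \sqrt{103871}} \approx 352.24$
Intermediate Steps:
$h{\left(c \right)} = -3 + c$
$p = \sqrt{103871} \approx 322.29$
$\sqrt{\left(h{\left(235 \right)} + 123516\right) + p} = \sqrt{\left(\left(-3 + 235\right) + 123516\right) + \sqrt{103871}} = \sqrt{\left(232 + 123516\right) + \sqrt{103871}} = \sqrt{123748 + \sqrt{103871}}$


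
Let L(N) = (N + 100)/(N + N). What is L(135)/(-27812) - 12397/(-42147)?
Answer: 98499623/334912104 ≈ 0.29411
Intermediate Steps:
L(N) = (100 + N)/(2*N) (L(N) = (100 + N)/((2*N)) = (100 + N)*(1/(2*N)) = (100 + N)/(2*N))
L(135)/(-27812) - 12397/(-42147) = ((1/2)*(100 + 135)/135)/(-27812) - 12397/(-42147) = ((1/2)*(1/135)*235)*(-1/27812) - 12397*(-1/42147) = (47/54)*(-1/27812) + 1771/6021 = -47/1501848 + 1771/6021 = 98499623/334912104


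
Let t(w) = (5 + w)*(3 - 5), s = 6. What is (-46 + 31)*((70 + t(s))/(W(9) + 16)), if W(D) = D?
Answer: -144/5 ≈ -28.800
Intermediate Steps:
t(w) = -10 - 2*w (t(w) = (5 + w)*(-2) = -10 - 2*w)
(-46 + 31)*((70 + t(s))/(W(9) + 16)) = (-46 + 31)*((70 + (-10 - 2*6))/(9 + 16)) = -15*(70 + (-10 - 12))/25 = -15*(70 - 22)/25 = -720/25 = -15*48/25 = -144/5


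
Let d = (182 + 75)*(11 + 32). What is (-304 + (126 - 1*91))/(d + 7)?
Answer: -269/11058 ≈ -0.024326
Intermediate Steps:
d = 11051 (d = 257*43 = 11051)
(-304 + (126 - 1*91))/(d + 7) = (-304 + (126 - 1*91))/(11051 + 7) = (-304 + (126 - 91))/11058 = (-304 + 35)*(1/11058) = -269*1/11058 = -269/11058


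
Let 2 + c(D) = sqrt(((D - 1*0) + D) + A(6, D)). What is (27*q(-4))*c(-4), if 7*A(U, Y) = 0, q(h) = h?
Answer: 216 - 216*I*sqrt(2) ≈ 216.0 - 305.47*I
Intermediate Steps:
A(U, Y) = 0 (A(U, Y) = (1/7)*0 = 0)
c(D) = -2 + sqrt(2)*sqrt(D) (c(D) = -2 + sqrt(((D - 1*0) + D) + 0) = -2 + sqrt(((D + 0) + D) + 0) = -2 + sqrt((D + D) + 0) = -2 + sqrt(2*D + 0) = -2 + sqrt(2*D) = -2 + sqrt(2)*sqrt(D))
(27*q(-4))*c(-4) = (27*(-4))*(-2 + sqrt(2)*sqrt(-4)) = -108*(-2 + sqrt(2)*(2*I)) = -108*(-2 + 2*I*sqrt(2)) = 216 - 216*I*sqrt(2)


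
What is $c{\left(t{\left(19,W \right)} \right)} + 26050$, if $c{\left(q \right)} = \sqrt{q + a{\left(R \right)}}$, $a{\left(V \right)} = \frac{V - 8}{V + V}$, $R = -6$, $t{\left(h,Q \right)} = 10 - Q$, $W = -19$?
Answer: $26050 + \frac{\sqrt{1086}}{6} \approx 26056.0$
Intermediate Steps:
$a{\left(V \right)} = \frac{-8 + V}{2 V}$
$c{\left(q \right)} = \sqrt{\frac{7}{6} + q}$ ($c{\left(q \right)} = \sqrt{q + \frac{-8 - 6}{2 \left(-6\right)}} = \sqrt{q + \frac{1}{2} \left(- \frac{1}{6}\right) \left(-14\right)} = \sqrt{q + \frac{7}{6}} = \sqrt{\frac{7}{6} + q}$)
$c{\left(t{\left(19,W \right)} \right)} + 26050 = \frac{\sqrt{42 + 36 \left(10 - -19\right)}}{6} + 26050 = \frac{\sqrt{42 + 36 \left(10 + 19\right)}}{6} + 26050 = \frac{\sqrt{42 + 36 \cdot 29}}{6} + 26050 = \frac{\sqrt{42 + 1044}}{6} + 26050 = \frac{\sqrt{1086}}{6} + 26050 = 26050 + \frac{\sqrt{1086}}{6}$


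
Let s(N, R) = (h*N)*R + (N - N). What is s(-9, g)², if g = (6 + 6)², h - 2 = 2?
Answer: 26873856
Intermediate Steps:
h = 4 (h = 2 + 2 = 4)
g = 144 (g = 12² = 144)
s(N, R) = 4*N*R (s(N, R) = (4*N)*R + (N - N) = 4*N*R + 0 = 4*N*R)
s(-9, g)² = (4*(-9)*144)² = (-5184)² = 26873856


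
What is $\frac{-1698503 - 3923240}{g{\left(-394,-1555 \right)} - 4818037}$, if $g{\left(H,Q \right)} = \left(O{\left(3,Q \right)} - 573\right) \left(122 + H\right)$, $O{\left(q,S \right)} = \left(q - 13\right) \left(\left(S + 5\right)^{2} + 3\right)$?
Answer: $- \frac{5621743}{6530145979} \approx -0.00086089$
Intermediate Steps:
$O{\left(q,S \right)} = \left(-13 + q\right) \left(3 + \left(5 + S\right)^{2}\right)$ ($O{\left(q,S \right)} = \left(-13 + q\right) \left(\left(5 + S\right)^{2} + 3\right) = \left(-13 + q\right) \left(3 + \left(5 + S\right)^{2}\right)$)
$g{\left(H,Q \right)} = \left(-603 - 10 \left(5 + Q\right)^{2}\right) \left(122 + H\right)$ ($g{\left(H,Q \right)} = \left(\left(-39 - 13 \left(5 + Q\right)^{2} + 3 \cdot 3 + 3 \left(5 + Q\right)^{2}\right) - 573\right) \left(122 + H\right) = \left(\left(-39 - 13 \left(5 + Q\right)^{2} + 9 + 3 \left(5 + Q\right)^{2}\right) - 573\right) \left(122 + H\right) = \left(\left(-30 - 10 \left(5 + Q\right)^{2}\right) - 573\right) \left(122 + H\right) = \left(-603 - 10 \left(5 + Q\right)^{2}\right) \left(122 + H\right)$)
$\frac{-1698503 - 3923240}{g{\left(-394,-1555 \right)} - 4818037} = \frac{-1698503 - 3923240}{\left(-73566 - 1220 \left(5 - 1555\right)^{2} - -225762 - - 3940 \left(3 + \left(5 - 1555\right)^{2}\right)\right) - 4818037} = - \frac{5621743}{\left(-73566 - 1220 \left(-1550\right)^{2} + 225762 - - 3940 \left(3 + \left(-1550\right)^{2}\right)\right) - 4818037} = - \frac{5621743}{\left(-73566 - 2931050000 + 225762 - - 3940 \left(3 + 2402500\right)\right) - 4818037} = - \frac{5621743}{\left(-73566 - 2931050000 + 225762 - \left(-3940\right) 2402503\right) - 4818037} = - \frac{5621743}{\left(-73566 - 2931050000 + 225762 + 9465861820\right) - 4818037} = - \frac{5621743}{6534964016 - 4818037} = - \frac{5621743}{6530145979}$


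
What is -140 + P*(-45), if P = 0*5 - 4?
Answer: 40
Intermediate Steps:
P = -4 (P = 0 - 4 = -4)
-140 + P*(-45) = -140 - 4*(-45) = -140 + 180 = 40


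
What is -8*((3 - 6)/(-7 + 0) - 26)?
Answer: 1432/7 ≈ 204.57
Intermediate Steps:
-8*((3 - 6)/(-7 + 0) - 26) = -8*(-3/(-7) - 26) = -8*(-3*(-⅐) - 26) = -8*(3/7 - 26) = -8*(-179/7) = 1432/7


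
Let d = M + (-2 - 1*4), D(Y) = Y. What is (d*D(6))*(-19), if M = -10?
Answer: 1824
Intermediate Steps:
d = -16 (d = -10 + (-2 - 1*4) = -10 + (-2 - 4) = -10 - 6 = -16)
(d*D(6))*(-19) = -16*6*(-19) = -96*(-19) = 1824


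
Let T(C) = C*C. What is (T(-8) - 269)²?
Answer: 42025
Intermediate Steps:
T(C) = C²
(T(-8) - 269)² = ((-8)² - 269)² = (64 - 269)² = (-205)² = 42025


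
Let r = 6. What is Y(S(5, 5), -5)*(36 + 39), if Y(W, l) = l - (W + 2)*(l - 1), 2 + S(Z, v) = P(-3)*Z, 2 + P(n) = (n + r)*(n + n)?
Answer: -45375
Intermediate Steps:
P(n) = -2 + 2*n*(6 + n) (P(n) = -2 + (n + 6)*(n + n) = -2 + (6 + n)*(2*n) = -2 + 2*n*(6 + n))
S(Z, v) = -2 - 20*Z (S(Z, v) = -2 + (-2 + 2*(-3)² + 12*(-3))*Z = -2 + (-2 + 2*9 - 36)*Z = -2 + (-2 + 18 - 36)*Z = -2 - 20*Z)
Y(W, l) = l - (-1 + l)*(2 + W) (Y(W, l) = l - (2 + W)*(-1 + l) = l - (-1 + l)*(2 + W))
Y(S(5, 5), -5)*(36 + 39) = (2 + (-2 - 20*5) - 1*(-5) - 1*(-2 - 20*5)*(-5))*(36 + 39) = (2 + (-2 - 100) + 5 - 1*(-2 - 100)*(-5))*75 = (2 - 102 + 5 - 1*(-102)*(-5))*75 = (2 - 102 + 5 - 510)*75 = -605*75 = -45375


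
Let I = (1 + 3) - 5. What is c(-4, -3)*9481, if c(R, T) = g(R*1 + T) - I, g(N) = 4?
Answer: 47405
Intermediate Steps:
I = -1 (I = 4 - 5 = -1)
c(R, T) = 5 (c(R, T) = 4 - 1*(-1) = 4 + 1 = 5)
c(-4, -3)*9481 = 5*9481 = 47405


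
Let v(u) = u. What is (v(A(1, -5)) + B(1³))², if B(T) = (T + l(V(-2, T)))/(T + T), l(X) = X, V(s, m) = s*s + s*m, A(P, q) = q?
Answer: 49/4 ≈ 12.250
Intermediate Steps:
V(s, m) = s² + m*s
B(T) = (4 - T)/(2*T) (B(T) = (T - 2*(T - 2))/(T + T) = (T - 2*(-2 + T))/((2*T)) = (T + (4 - 2*T))*(1/(2*T)) = (4 - T)*(1/(2*T)) = (4 - T)/(2*T))
(v(A(1, -5)) + B(1³))² = (-5 + (4 - 1*1³)/(2*(1³)))² = (-5 + (½)*(4 - 1*1)/1)² = (-5 + (½)*1*(4 - 1))² = (-5 + (½)*1*3)² = (-5 + 3/2)² = (-7/2)² = 49/4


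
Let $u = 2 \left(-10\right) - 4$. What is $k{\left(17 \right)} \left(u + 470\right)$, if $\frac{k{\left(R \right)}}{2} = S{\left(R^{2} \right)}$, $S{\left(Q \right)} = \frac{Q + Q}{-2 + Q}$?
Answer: $\frac{515576}{287} \approx 1796.4$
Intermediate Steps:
$u = -24$ ($u = -20 - 4 = -24$)
$S{\left(Q \right)} = \frac{2 Q}{-2 + Q}$
$k{\left(R \right)} = \frac{4 R^{2}}{-2 + R^{2}}$ ($k{\left(R \right)} = 2 \frac{2 R^{2}}{-2 + R^{2}} = \frac{4 R^{2}}{-2 + R^{2}}$)
$k{\left(17 \right)} \left(u + 470\right) = \frac{4 \cdot 17^{2}}{-2 + 17^{2}} \left(-24 + 470\right) = 4 \cdot 289 \frac{1}{-2 + 289} \cdot 446 = 4 \cdot 289 \cdot \frac{1}{287} \cdot 446 = \frac{1156}{287} \cdot 446 = \frac{515576}{287}$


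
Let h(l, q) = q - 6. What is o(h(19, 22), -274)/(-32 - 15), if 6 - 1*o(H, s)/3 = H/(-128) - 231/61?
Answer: -14511/22936 ≈ -0.63267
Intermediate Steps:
h(l, q) = -6 + q
o(H, s) = 1791/61 + 3*H/128 (o(H, s) = 18 - 3*(H/(-128) - 231/61) = 18 - 3*(H*(-1/128) - 231*1/61) = 18 - 3*(-H/128 - 231/61) = 18 - 3*(-231/61 - H/128) = 18 + (693/61 + 3*H/128) = 1791/61 + 3*H/128)
o(h(19, 22), -274)/(-32 - 15) = (1791/61 + 3*(-6 + 22)/128)/(-32 - 15) = (1791/61 + (3/128)*16)/(-47) = (1791/61 + 3/8)*(-1/47) = (14511/488)*(-1/47) = -14511/22936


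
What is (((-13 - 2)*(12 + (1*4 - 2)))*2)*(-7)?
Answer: 2940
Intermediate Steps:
(((-13 - 2)*(12 + (1*4 - 2)))*2)*(-7) = (-15*(12 + (4 - 2))*2)*(-7) = (-15*(12 + 2)*2)*(-7) = (-15*14*2)*(-7) = -210*2*(-7) = -420*(-7) = 2940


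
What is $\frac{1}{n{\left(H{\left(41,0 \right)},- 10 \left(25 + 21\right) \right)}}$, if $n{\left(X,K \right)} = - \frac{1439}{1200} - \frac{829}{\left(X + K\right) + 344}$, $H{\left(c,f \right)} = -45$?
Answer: $\frac{193200}{763121} \approx 0.25317$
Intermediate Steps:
$n{\left(X,K \right)} = - \frac{1439}{1200} - \frac{829}{344 + K + X}$ ($n{\left(X,K \right)} = \left(-1439\right) \frac{1}{1200} - \frac{829}{\left(K + X\right) + 344} = - \frac{1439}{1200} - \frac{829}{344 + K + X}$)
$\frac{1}{n{\left(H{\left(41,0 \right)},- 10 \left(25 + 21\right) \right)}} = \frac{1}{\frac{1}{1200} \frac{1}{344 - 10 \left(25 + 21\right) - 45} \left(-1489816 - 1439 \left(- 10 \left(25 + 21\right)\right) - -64755\right)} = \frac{1}{\frac{1}{1200} \frac{1}{344 - 460 - 45} \left(-1489816 - 1439 \left(\left(-10\right) 46\right) + 64755\right)} = \frac{1}{\frac{1}{1200} \frac{1}{344 - 460 - 45} \left(-1489816 - -661940 + 64755\right)} = \frac{1}{\frac{1}{1200} \frac{1}{-161} \left(-1489816 + 661940 + 64755\right)} = \frac{1}{\frac{1}{1200} \left(- \frac{1}{161}\right) \left(-763121\right)} = \frac{1}{\frac{763121}{193200}} = \frac{193200}{763121}$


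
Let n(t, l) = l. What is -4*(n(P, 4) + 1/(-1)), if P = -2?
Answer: -12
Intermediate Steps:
-4*(n(P, 4) + 1/(-1)) = -4*(4 + 1/(-1)) = -4*(4 - 1) = -4*3 = -12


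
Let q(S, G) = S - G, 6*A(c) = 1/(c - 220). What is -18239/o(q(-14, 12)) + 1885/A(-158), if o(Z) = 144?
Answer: -615644159/144 ≈ -4.2753e+6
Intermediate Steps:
A(c) = 1/(6*(-220 + c)) (A(c) = 1/(6*(c - 220)) = 1/(6*(-220 + c)))
-18239/o(q(-14, 12)) + 1885/A(-158) = -18239/144 + 1885/((1/(6*(-220 - 158)))) = -18239*1/144 + 1885/(((⅙)/(-378))) = -18239/144 + 1885/(((⅙)*(-1/378))) = -18239/144 + 1885/(-1/2268) = -18239/144 + 1885*(-2268) = -18239/144 - 4275180 = -615644159/144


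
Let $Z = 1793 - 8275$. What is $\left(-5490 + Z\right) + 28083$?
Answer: $16111$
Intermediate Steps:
$Z = -6482$
$\left(-5490 + Z\right) + 28083 = \left(-5490 - 6482\right) + 28083 = -11972 + 28083 = 16111$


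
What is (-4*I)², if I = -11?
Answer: 1936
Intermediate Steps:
(-4*I)² = (-4*(-11))² = 44² = 1936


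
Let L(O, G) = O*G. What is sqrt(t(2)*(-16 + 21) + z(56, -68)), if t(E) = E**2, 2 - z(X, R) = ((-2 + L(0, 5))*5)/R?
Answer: sqrt(25262)/34 ≈ 4.6747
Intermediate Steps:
L(O, G) = G*O
z(X, R) = 2 + 10/R (z(X, R) = 2 - (-2 + 5*0)*5/R = 2 - (-2 + 0)*5/R = 2 - (-2*5)/R = 2 - (-10)/R = 2 + 10/R)
sqrt(t(2)*(-16 + 21) + z(56, -68)) = sqrt(2**2*(-16 + 21) + (2 + 10/(-68))) = sqrt(4*5 + (2 + 10*(-1/68))) = sqrt(20 + (2 - 5/34)) = sqrt(20 + 63/34) = sqrt(743/34) = sqrt(25262)/34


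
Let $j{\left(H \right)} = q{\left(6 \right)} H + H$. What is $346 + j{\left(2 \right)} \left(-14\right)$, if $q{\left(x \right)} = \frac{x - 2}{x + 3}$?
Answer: $\frac{2750}{9} \approx 305.56$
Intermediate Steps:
$q{\left(x \right)} = \frac{-2 + x}{3 + x}$
$j{\left(H \right)} = \frac{13 H}{9}$ ($j{\left(H \right)} = \frac{-2 + 6}{3 + 6} H + H = \frac{1}{9} \cdot 4 H + H = \frac{4 H}{9} + H = \frac{13 H}{9}$)
$346 + j{\left(2 \right)} \left(-14\right) = 346 + \frac{13}{9} \cdot 2 \left(-14\right) = 346 + \frac{26}{9} \left(-14\right) = 346 - \frac{364}{9} = \frac{2750}{9}$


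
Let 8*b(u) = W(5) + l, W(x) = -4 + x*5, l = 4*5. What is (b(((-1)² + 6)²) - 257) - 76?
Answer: -2623/8 ≈ -327.88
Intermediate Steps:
l = 20
W(x) = -4 + 5*x
b(u) = 41/8 (b(u) = ((-4 + 5*5) + 20)/8 = ((-4 + 25) + 20)/8 = (21 + 20)/8 = (⅛)*41 = 41/8)
(b(((-1)² + 6)²) - 257) - 76 = (41/8 - 257) - 76 = -2015/8 - 76 = -2623/8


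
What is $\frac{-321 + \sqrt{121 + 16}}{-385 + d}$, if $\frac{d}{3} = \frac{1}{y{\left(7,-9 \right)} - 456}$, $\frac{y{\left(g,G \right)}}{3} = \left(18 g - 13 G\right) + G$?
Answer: $\frac{8774}{10523} - \frac{82 \sqrt{137}}{31569} \approx 0.80339$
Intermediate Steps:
$y{\left(g,G \right)} = - 36 G + 54 g$ ($y{\left(g,G \right)} = 3 \left(\left(18 g - 13 G\right) + G\right) = 3 \left(\left(- 13 G + 18 g\right) + G\right) = 3 \left(- 12 G + 18 g\right) = - 36 G + 54 g$)
$d = \frac{1}{82}$ ($d = \frac{3}{\left(\left(-36\right) \left(-9\right) + 54 \cdot 7\right) - 456} = \frac{3}{\left(324 + 378\right) - 456} = \frac{3}{702 - 456} = \frac{3}{246} = 3 \cdot \frac{1}{246} = \frac{1}{82} \approx 0.012195$)
$\frac{-321 + \sqrt{121 + 16}}{-385 + d} = \frac{-321 + \sqrt{121 + 16}}{-385 + \frac{1}{82}} = \frac{-321 + \sqrt{137}}{- \frac{31569}{82}} = \left(-321 + \sqrt{137}\right) \left(- \frac{82}{31569}\right) = \frac{8774}{10523} - \frac{82 \sqrt{137}}{31569}$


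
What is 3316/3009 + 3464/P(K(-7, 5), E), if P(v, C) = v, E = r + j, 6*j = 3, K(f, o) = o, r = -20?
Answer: 10439756/15045 ≈ 693.90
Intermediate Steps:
j = ½ (j = (⅙)*3 = ½ ≈ 0.50000)
E = -39/2 (E = -20 + ½ = -39/2 ≈ -19.500)
3316/3009 + 3464/P(K(-7, 5), E) = 3316/3009 + 3464/5 = 10439756/15045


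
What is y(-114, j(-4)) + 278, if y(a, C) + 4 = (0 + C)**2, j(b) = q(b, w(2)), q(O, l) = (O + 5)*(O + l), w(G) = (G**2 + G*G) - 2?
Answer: 278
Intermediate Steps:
w(G) = -2 + 2*G**2 (w(G) = (G**2 + G**2) - 2 = 2*G**2 - 2 = -2 + 2*G**2)
q(O, l) = (5 + O)*(O + l)
j(b) = 30 + b**2 + 11*b (j(b) = b**2 + 5*b + 5*(-2 + 2*2**2) + b*(-2 + 2*2**2) = b**2 + 5*b + 5*(-2 + 2*4) + b*(-2 + 2*4) = b**2 + 5*b + 5*(-2 + 8) + b*(-2 + 8) = b**2 + 5*b + 5*6 + b*6 = b**2 + 5*b + 30 + 6*b = 30 + b**2 + 11*b)
y(a, C) = -4 + C**2 (y(a, C) = -4 + (0 + C)**2 = -4 + C**2)
y(-114, j(-4)) + 278 = (-4 + (30 + (-4)**2 + 11*(-4))**2) + 278 = (-4 + (30 + 16 - 44)**2) + 278 = (-4 + 2**2) + 278 = (-4 + 4) + 278 = 0 + 278 = 278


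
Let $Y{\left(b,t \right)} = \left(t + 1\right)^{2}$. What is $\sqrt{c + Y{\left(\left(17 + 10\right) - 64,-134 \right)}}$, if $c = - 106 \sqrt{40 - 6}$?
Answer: $\sqrt{17689 - 106 \sqrt{34}} \approx 130.66$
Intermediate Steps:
$Y{\left(b,t \right)} = \left(1 + t\right)^{2}$
$c = - 106 \sqrt{34} \approx -618.08$
$\sqrt{c + Y{\left(\left(17 + 10\right) - 64,-134 \right)}} = \sqrt{- 106 \sqrt{34} + \left(1 - 134\right)^{2}} = \sqrt{- 106 \sqrt{34} + \left(-133\right)^{2}} = \sqrt{- 106 \sqrt{34} + 17689} = \sqrt{17689 - 106 \sqrt{34}}$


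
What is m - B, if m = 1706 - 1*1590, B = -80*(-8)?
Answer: -524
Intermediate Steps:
B = 640
m = 116 (m = 1706 - 1590 = 116)
m - B = 116 - 1*640 = 116 - 640 = -524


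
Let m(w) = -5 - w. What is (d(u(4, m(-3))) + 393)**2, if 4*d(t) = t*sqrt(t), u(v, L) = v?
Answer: 156025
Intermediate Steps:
d(t) = t**(3/2)/4 (d(t) = (t*sqrt(t))/4 = t**(3/2)/4)
(d(u(4, m(-3))) + 393)**2 = (4**(3/2)/4 + 393)**2 = ((1/4)*8 + 393)**2 = (2 + 393)**2 = 395**2 = 156025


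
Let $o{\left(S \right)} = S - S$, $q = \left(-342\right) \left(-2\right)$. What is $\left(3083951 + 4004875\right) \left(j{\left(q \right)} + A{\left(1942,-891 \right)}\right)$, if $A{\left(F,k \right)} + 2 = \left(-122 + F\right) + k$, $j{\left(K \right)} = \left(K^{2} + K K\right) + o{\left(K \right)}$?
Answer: $6639670895814$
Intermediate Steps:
$q = 684$
$o{\left(S \right)} = 0$
$j{\left(K \right)} = 2 K^{2}$ ($j{\left(K \right)} = \left(K^{2} + K K\right) + 0 = \left(K^{2} + K^{2}\right) + 0 = 2 K^{2} + 0 = 2 K^{2}$)
$A{\left(F,k \right)} = -124 + F + k$ ($A{\left(F,k \right)} = -2 + \left(\left(-122 + F\right) + k\right) = -2 + \left(-122 + F + k\right) = -124 + F + k$)
$\left(3083951 + 4004875\right) \left(j{\left(q \right)} + A{\left(1942,-891 \right)}\right) = \left(3083951 + 4004875\right) \left(2 \cdot 684^{2} - -927\right) = 7088826 \left(2 \cdot 467856 + 927\right) = 7088826 \left(935712 + 927\right) = 7088826 \cdot 936639 = 6639670895814$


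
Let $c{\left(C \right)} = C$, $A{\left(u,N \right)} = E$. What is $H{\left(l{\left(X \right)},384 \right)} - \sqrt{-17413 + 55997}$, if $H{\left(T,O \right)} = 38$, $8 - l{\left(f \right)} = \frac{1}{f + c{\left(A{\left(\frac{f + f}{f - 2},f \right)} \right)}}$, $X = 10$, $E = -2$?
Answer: $38 - 2 \sqrt{9646} \approx -158.43$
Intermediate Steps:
$A{\left(u,N \right)} = -2$
$l{\left(f \right)} = 8 - \frac{1}{-2 + f}$ ($l{\left(f \right)} = 8 - \frac{1}{f - 2} = 8 - \frac{1}{-2 + f}$)
$H{\left(l{\left(X \right)},384 \right)} - \sqrt{-17413 + 55997} = 38 - \sqrt{-17413 + 55997} = 38 - \sqrt{38584} = 38 - 2 \sqrt{9646}$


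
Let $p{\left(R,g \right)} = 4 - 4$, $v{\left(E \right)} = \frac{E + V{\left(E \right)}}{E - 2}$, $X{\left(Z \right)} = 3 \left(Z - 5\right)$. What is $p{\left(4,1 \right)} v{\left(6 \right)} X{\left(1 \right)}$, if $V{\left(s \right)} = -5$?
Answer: $0$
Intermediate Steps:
$X{\left(Z \right)} = -15 + 3 Z$ ($X{\left(Z \right)} = 3 \left(-5 + Z\right) = -15 + 3 Z$)
$v{\left(E \right)} = \frac{-5 + E}{-2 + E}$ ($v{\left(E \right)} = \frac{E - 5}{E - 2} = \frac{-5 + E}{-2 + E}$)
$p{\left(R,g \right)} = 0$
$p{\left(4,1 \right)} v{\left(6 \right)} X{\left(1 \right)} = 0 \frac{-5 + 6}{-2 + 6} \left(-15 + 3 \cdot 1\right) = 0 \cdot \frac{1}{4} \cdot 1 \left(-15 + 3\right) = 0 \cdot \frac{1}{4} \cdot 1 \left(-12\right) = 0 \cdot \frac{1}{4} \left(-12\right) = 0 \left(-12\right) = 0$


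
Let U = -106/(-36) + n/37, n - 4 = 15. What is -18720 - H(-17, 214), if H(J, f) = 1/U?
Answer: -43112826/2303 ≈ -18720.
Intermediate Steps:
n = 19 (n = 4 + 15 = 19)
U = 2303/666 (U = -106/(-36) + 19/37 = -106*(-1/36) + 19*(1/37) = 53/18 + 19/37 = 2303/666 ≈ 3.4580)
H(J, f) = 666/2303 (H(J, f) = 1/(2303/666) = 666/2303)
-18720 - H(-17, 214) = -18720 - 1*666/2303 = -18720 - 666/2303 = -43112826/2303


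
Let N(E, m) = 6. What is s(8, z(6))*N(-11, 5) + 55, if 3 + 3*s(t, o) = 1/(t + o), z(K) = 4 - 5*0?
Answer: 295/6 ≈ 49.167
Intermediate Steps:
z(K) = 4 (z(K) = 4 + 0 = 4)
s(t, o) = -1 + 1/(3*(o + t)) (s(t, o) = -1 + 1/(3*(t + o)) = -1 + 1/(3*(o + t)))
s(8, z(6))*N(-11, 5) + 55 = ((⅓ - 1*4 - 1*8)/(4 + 8))*6 + 55 = ((⅓ - 4 - 8)/12)*6 + 55 = ((1/12)*(-35/3))*6 + 55 = -35/36*6 + 55 = -35/6 + 55 = 295/6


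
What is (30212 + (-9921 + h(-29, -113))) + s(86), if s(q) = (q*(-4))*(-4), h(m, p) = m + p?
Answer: 21525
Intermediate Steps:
s(q) = 16*q (s(q) = -4*q*(-4) = 16*q)
(30212 + (-9921 + h(-29, -113))) + s(86) = (30212 + (-9921 + (-29 - 113))) + 16*86 = (30212 + (-9921 - 142)) + 1376 = (30212 - 10063) + 1376 = 20149 + 1376 = 21525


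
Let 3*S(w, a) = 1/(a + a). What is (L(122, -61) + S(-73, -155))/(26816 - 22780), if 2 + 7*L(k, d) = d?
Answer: -8371/3753480 ≈ -0.0022302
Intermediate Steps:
L(k, d) = -2/7 + d/7
S(w, a) = 1/(6*a) (S(w, a) = 1/(3*(a + a)) = 1/(3*((2*a))) = (1/(2*a))/3 = 1/(6*a))
(L(122, -61) + S(-73, -155))/(26816 - 22780) = ((-2/7 + (⅐)*(-61)) + (⅙)/(-155))/(26816 - 22780) = ((-2/7 - 61/7) + (⅙)*(-1/155))/4036 = (-9 - 1/930)*(1/4036) = -8371/930*1/4036 = -8371/3753480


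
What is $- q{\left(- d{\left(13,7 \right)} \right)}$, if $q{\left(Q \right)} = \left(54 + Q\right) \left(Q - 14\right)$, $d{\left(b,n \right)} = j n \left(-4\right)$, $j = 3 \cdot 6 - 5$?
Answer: $-146300$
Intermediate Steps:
$j = 13$ ($j = 18 - 5 = 13$)
$d{\left(b,n \right)} = - 52 n$ ($d{\left(b,n \right)} = 13 n \left(-4\right) = - 52 n$)
$q{\left(Q \right)} = \left(-14 + Q\right) \left(54 + Q\right)$ ($q{\left(Q \right)} = \left(54 + Q\right) \left(-14 + Q\right) = \left(-14 + Q\right) \left(54 + Q\right)$)
$- q{\left(- d{\left(13,7 \right)} \right)} = - (-756 + \left(- \left(-52\right) 7\right)^{2} + 40 \left(- \left(-52\right) 7\right)) = - (-756 + \left(\left(-1\right) \left(-364\right)\right)^{2} + 40 \left(\left(-1\right) \left(-364\right)\right)) = - (-756 + 364^{2} + 40 \cdot 364) = - (-756 + 132496 + 14560) = \left(-1\right) 146300 = -146300$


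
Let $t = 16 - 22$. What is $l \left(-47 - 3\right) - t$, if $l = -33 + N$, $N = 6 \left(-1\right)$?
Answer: $1956$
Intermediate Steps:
$N = -6$
$l = -39$ ($l = -33 - 6 = -39$)
$t = -6$ ($t = 16 - 22 = -6$)
$l \left(-47 - 3\right) - t = - 39 \left(-47 - 3\right) - -6 = \left(-39\right) \left(-50\right) + 6 = 1950 + 6 = 1956$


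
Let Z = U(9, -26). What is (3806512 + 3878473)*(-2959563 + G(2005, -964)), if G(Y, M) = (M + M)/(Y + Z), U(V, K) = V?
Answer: -22903414050711425/1007 ≈ -2.2744e+13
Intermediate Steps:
Z = 9
G(Y, M) = 2*M/(9 + Y) (G(Y, M) = (M + M)/(Y + 9) = (2*M)/(9 + Y) = 2*M/(9 + Y))
(3806512 + 3878473)*(-2959563 + G(2005, -964)) = (3806512 + 3878473)*(-2959563 + 2*(-964)/(9 + 2005)) = 7684985*(-2959563 + 2*(-964)/2014) = 7684985*(-2959563 + 2*(-964)*(1/2014)) = 7684985*(-2959563 - 964/1007) = 7684985*(-2980280905/1007) = -22903414050711425/1007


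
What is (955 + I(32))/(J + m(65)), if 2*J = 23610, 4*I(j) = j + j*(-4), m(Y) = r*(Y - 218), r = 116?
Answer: -133/849 ≈ -0.15665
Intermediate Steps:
m(Y) = -25288 + 116*Y (m(Y) = 116*(Y - 218) = 116*(-218 + Y) = -25288 + 116*Y)
I(j) = -3*j/4 (I(j) = (j + j*(-4))/4 = (j - 4*j)/4 = (-3*j)/4 = -3*j/4)
J = 11805 (J = (½)*23610 = 11805)
(955 + I(32))/(J + m(65)) = (955 - ¾*32)/(11805 + (-25288 + 116*65)) = (955 - 24)/(11805 + (-25288 + 7540)) = 931/(11805 - 17748) = 931/(-5943) = 931*(-1/5943) = -133/849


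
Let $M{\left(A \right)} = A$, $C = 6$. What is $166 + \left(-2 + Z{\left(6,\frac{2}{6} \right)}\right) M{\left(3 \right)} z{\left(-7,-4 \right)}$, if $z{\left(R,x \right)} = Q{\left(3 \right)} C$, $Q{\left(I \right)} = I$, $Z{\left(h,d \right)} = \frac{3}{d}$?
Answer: $544$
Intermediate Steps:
$z{\left(R,x \right)} = 18$ ($z{\left(R,x \right)} = 3 \cdot 6 = 18$)
$166 + \left(-2 + Z{\left(6,\frac{2}{6} \right)}\right) M{\left(3 \right)} z{\left(-7,-4 \right)} = 166 + \left(-2 + \frac{3}{2 \cdot \frac{1}{6}}\right) 3 \cdot 18 = 166 + \left(-2 + 3 \frac{1}{\frac{1}{3}}\right) 3 \cdot 18 = 166 + \left(-2 + 3 \cdot 3\right) 3 \cdot 18 = 166 + \left(-2 + 9\right) 3 \cdot 18 = 166 + 7 \cdot 3 \cdot 18 = 166 + 21 \cdot 18 = 166 + 378 = 544$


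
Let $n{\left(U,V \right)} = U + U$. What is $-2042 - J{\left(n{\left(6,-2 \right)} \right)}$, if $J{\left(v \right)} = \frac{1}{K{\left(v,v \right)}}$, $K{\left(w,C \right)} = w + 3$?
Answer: $- \frac{30631}{15} \approx -2042.1$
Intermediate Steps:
$K{\left(w,C \right)} = 3 + w$
$n{\left(U,V \right)} = 2 U$
$J{\left(v \right)} = \frac{1}{3 + v}$
$-2042 - J{\left(n{\left(6,-2 \right)} \right)} = -2042 - \frac{1}{3 + 2 \cdot 6} = -2042 - \frac{1}{3 + 12} = -2042 - \frac{1}{15} = - \frac{30631}{15}$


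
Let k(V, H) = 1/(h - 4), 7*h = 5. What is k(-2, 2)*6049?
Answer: -1841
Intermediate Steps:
h = 5/7 (h = (⅐)*5 = 5/7 ≈ 0.71429)
k(V, H) = -7/23 (k(V, H) = 1/(5/7 - 4) = 1/(-23/7) = -7/23)
k(-2, 2)*6049 = -7/23*6049 = -1841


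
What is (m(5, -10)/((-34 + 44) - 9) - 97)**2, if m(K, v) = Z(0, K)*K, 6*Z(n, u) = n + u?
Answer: 310249/36 ≈ 8618.0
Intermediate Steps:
Z(n, u) = n/6 + u/6 (Z(n, u) = (n + u)/6 = n/6 + u/6)
m(K, v) = K**2/6 (m(K, v) = ((1/6)*0 + K/6)*K = (0 + K/6)*K = (K/6)*K = K**2/6)
(m(5, -10)/((-34 + 44) - 9) - 97)**2 = (((1/6)*5**2)/((-34 + 44) - 9) - 97)**2 = (((1/6)*25)/(10 - 9) - 97)**2 = ((25/6)/1 - 97)**2 = ((25/6)*1 - 97)**2 = (25/6 - 97)**2 = (-557/6)**2 = 310249/36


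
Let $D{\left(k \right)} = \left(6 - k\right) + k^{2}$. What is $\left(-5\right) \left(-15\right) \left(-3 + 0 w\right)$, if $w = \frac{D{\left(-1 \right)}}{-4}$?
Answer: $-225$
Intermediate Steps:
$D{\left(k \right)} = 6 + k^{2} - k$
$w = -2$ ($w = \frac{6 + \left(-1\right)^{2} - -1}{-4} = \left(6 + 1 + 1\right) \left(- \frac{1}{4}\right) = 8 \left(- \frac{1}{4}\right) = -2$)
$\left(-5\right) \left(-15\right) \left(-3 + 0 w\right) = \left(-5\right) \left(-15\right) \left(-3 + 0 \left(-2\right)\right) = 75 \left(-3 + 0\right) = 75 \left(-3\right) = -225$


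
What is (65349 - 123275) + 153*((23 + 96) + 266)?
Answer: 979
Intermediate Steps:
(65349 - 123275) + 153*((23 + 96) + 266) = -57926 + 153*(119 + 266) = -57926 + 153*385 = -57926 + 58905 = 979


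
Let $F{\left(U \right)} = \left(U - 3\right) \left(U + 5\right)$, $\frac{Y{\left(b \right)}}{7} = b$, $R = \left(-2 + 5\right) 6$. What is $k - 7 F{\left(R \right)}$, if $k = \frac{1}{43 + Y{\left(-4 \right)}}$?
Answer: $- \frac{36224}{15} \approx -2414.9$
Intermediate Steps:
$R = 18$ ($R = 3 \cdot 6 = 18$)
$Y{\left(b \right)} = 7 b$
$F{\left(U \right)} = \left(-3 + U\right) \left(5 + U\right)$
$k = \frac{1}{15}$ ($k = \frac{1}{43 + 7 \left(-4\right)} = \frac{1}{43 - 28} = \frac{1}{15} \approx 0.066667$)
$k - 7 F{\left(R \right)} = \frac{1}{15} - 7 \left(-15 + 18^{2} + 2 \cdot 18\right) = \frac{1}{15} - 7 \left(-15 + 324 + 36\right) = \frac{1}{15} - 2415 = - \frac{36224}{15}$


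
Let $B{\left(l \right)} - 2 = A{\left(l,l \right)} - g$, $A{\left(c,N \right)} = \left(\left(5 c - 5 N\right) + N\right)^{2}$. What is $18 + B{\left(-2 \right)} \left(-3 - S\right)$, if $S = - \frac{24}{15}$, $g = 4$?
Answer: $\frac{76}{5} \approx 15.2$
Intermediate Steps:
$A{\left(c,N \right)} = \left(- 4 N + 5 c\right)^{2}$ ($A{\left(c,N \right)} = \left(\left(- 5 N + 5 c\right) + N\right)^{2} = \left(- 4 N + 5 c\right)^{2}$)
$S = - \frac{8}{5}$ ($S = \left(-24\right) \frac{1}{15} = - \frac{8}{5} \approx -1.6$)
$B{\left(l \right)} = -2 + l^{2}$ ($B{\left(l \right)} = 2 + \left(\left(- 5 l + 4 l\right)^{2} - 4\right) = 2 + \left(\left(- l\right)^{2} - 4\right) = 2 + \left(l^{2} - 4\right) = 2 + \left(-4 + l^{2}\right) = -2 + l^{2}$)
$18 + B{\left(-2 \right)} \left(-3 - S\right) = 18 + \left(-2 + \left(-2\right)^{2}\right) \left(-3 - - \frac{8}{5}\right) = 18 + \left(-2 + 4\right) \left(-3 + \frac{8}{5}\right) = 18 + 2 \left(- \frac{7}{5}\right) = 18 - \frac{14}{5} = \frac{76}{5}$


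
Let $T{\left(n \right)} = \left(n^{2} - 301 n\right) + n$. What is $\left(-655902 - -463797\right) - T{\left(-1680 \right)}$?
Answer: $-3518505$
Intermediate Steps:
$T{\left(n \right)} = n^{2} - 300 n$
$\left(-655902 - -463797\right) - T{\left(-1680 \right)} = \left(-655902 - -463797\right) - - 1680 \left(-300 - 1680\right) = \left(-655902 + 463797\right) - \left(-1680\right) \left(-1980\right) = -192105 - 3326400 = -3518505$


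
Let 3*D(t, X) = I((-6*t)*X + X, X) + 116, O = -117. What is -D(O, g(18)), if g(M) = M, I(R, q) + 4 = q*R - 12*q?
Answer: -227668/3 ≈ -75889.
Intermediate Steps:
I(R, q) = -4 - 12*q + R*q (I(R, q) = -4 + (q*R - 12*q) = -4 + (R*q - 12*q) = -4 + (-12*q + R*q) = -4 - 12*q + R*q)
D(t, X) = 112/3 - 4*X + X*(X - 6*X*t)/3 (D(t, X) = ((-4 - 12*X + ((-6*t)*X + X)*X) + 116)/3 = ((-4 - 12*X + (-6*X*t + X)*X) + 116)/3 = ((-4 - 12*X + (X - 6*X*t)*X) + 116)/3 = ((-4 - 12*X + X*(X - 6*X*t)) + 116)/3 = (112 - 12*X + X*(X - 6*X*t))/3 = 112/3 - 4*X + X*(X - 6*X*t)/3)
-D(O, g(18)) = -(112/3 - 4*18 + (⅓)*18²*(1 - 6*(-117))) = -(112/3 - 72 + (⅓)*324*(1 + 702)) = -(112/3 - 72 + (⅓)*324*703) = -(112/3 - 72 + 75924) = -1*227668/3 = -227668/3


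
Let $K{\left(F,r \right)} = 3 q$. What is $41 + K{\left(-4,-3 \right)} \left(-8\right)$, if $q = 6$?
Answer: $-103$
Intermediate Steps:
$K{\left(F,r \right)} = 18$ ($K{\left(F,r \right)} = 3 \cdot 6 = 18$)
$41 + K{\left(-4,-3 \right)} \left(-8\right) = 41 + 18 \left(-8\right) = 41 - 144 = -103$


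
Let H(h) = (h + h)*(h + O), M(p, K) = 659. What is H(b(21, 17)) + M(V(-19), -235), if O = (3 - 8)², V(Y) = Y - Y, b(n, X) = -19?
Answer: 431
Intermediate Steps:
V(Y) = 0
O = 25 (O = (-5)² = 25)
H(h) = 2*h*(25 + h) (H(h) = (h + h)*(h + 25) = (2*h)*(25 + h) = 2*h*(25 + h))
H(b(21, 17)) + M(V(-19), -235) = 2*(-19)*(25 - 19) + 659 = 2*(-19)*6 + 659 = -228 + 659 = 431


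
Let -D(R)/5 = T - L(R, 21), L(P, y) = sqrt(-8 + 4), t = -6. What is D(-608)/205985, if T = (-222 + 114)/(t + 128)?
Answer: 54/2513017 + 2*I/41197 ≈ 2.1488e-5 + 4.8547e-5*I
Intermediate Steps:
L(P, y) = 2*I (L(P, y) = sqrt(-4) = 2*I)
T = -54/61 (T = (-222 + 114)/(-6 + 128) = -108/122 = -108*1/122 = -54/61 ≈ -0.88525)
D(R) = 270/61 + 10*I (D(R) = -5*(-54/61 - 2*I) = 270/61 + 10*I)
D(-608)/205985 = (270/61 + 10*I)/205985 = (270/61 + 10*I)*(1/205985) = 54/2513017 + 2*I/41197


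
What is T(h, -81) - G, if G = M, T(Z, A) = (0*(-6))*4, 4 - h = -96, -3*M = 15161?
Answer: 15161/3 ≈ 5053.7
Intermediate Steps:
M = -15161/3 (M = -⅓*15161 = -15161/3 ≈ -5053.7)
h = 100 (h = 4 - 1*(-96) = 4 + 96 = 100)
T(Z, A) = 0 (T(Z, A) = 0*4 = 0)
G = -15161/3 ≈ -5053.7
T(h, -81) - G = 0 - 1*(-15161/3) = 0 + 15161/3 = 15161/3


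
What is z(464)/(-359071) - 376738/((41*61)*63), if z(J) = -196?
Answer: -135244808050/56576303973 ≈ -2.3905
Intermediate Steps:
z(464)/(-359071) - 376738/((41*61)*63) = -196/(-359071) - 376738/((41*61)*63) = -196*(-1/359071) - 376738/(2501*63) = 196/359071 - 376738/157563 = -135244808050/56576303973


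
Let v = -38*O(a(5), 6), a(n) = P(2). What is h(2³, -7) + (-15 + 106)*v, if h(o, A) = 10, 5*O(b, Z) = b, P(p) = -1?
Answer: 3508/5 ≈ 701.60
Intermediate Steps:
a(n) = -1
O(b, Z) = b/5
v = 38/5 (v = -38*(-1)/5 = -38*(-⅕) = 38/5 ≈ 7.6000)
h(2³, -7) + (-15 + 106)*v = 10 + (-15 + 106)*(38/5) = 10 + 91*(38/5) = 10 + 3458/5 = 3508/5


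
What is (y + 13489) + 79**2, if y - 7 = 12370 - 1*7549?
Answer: 24558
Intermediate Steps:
y = 4828 (y = 7 + (12370 - 1*7549) = 7 + (12370 - 7549) = 7 + 4821 = 4828)
(y + 13489) + 79**2 = (4828 + 13489) + 79**2 = 18317 + 6241 = 24558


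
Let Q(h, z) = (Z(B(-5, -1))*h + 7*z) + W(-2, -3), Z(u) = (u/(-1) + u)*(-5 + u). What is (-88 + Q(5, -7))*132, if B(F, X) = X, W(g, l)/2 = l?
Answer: -18876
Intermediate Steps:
W(g, l) = 2*l
Z(u) = 0 (Z(u) = (u*(-1) + u)*(-5 + u) = (-u + u)*(-5 + u) = 0*(-5 + u) = 0)
Q(h, z) = -6 + 7*z (Q(h, z) = (0*h + 7*z) + 2*(-3) = (0 + 7*z) - 6 = 7*z - 6 = -6 + 7*z)
(-88 + Q(5, -7))*132 = (-88 + (-6 + 7*(-7)))*132 = (-88 + (-6 - 49))*132 = (-88 - 55)*132 = -143*132 = -18876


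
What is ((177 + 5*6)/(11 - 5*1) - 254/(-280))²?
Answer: 24571849/19600 ≈ 1253.7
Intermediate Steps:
((177 + 5*6)/(11 - 5*1) - 254/(-280))² = ((177 + 30)/(11 - 5) - 254*(-1/280))² = (207/6 + 127/140)² = (207*(⅙) + 127/140)² = (69/2 + 127/140)² = (4957/140)² = 24571849/19600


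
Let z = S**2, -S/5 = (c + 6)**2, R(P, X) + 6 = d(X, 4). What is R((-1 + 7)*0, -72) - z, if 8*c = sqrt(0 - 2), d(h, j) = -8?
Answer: -33019161/1024 - 86325*I*sqrt(2)/32 ≈ -32245.0 - 3815.1*I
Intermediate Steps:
R(P, X) = -14 (R(P, X) = -6 - 8 = -14)
c = I*sqrt(2)/8 (c = sqrt(0 - 2)/8 = sqrt(-2)/8 = (I*sqrt(2))/8 = I*sqrt(2)/8 ≈ 0.17678*I)
S = -5*(6 + I*sqrt(2)/8)**2 (S = -5*(I*sqrt(2)/8 + 6)**2 = -5*(6 + I*sqrt(2)/8)**2 ≈ -179.84 - 10.607*I)
z = (-5755/32 - 15*I*sqrt(2)/2)**2 ≈ 32231.0 + 3815.1*I
R((-1 + 7)*0, -72) - z = -14 - (33004825/1024 + 86325*I*sqrt(2)/32) = -14 + (-33004825/1024 - 86325*I*sqrt(2)/32) = -33019161/1024 - 86325*I*sqrt(2)/32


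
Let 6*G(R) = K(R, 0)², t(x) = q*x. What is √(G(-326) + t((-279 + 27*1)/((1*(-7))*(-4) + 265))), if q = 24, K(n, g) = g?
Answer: 12*I*√12306/293 ≈ 4.5433*I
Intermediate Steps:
t(x) = 24*x
G(R) = 0 (G(R) = (⅙)*0² = (⅙)*0 = 0)
√(G(-326) + t((-279 + 27*1)/((1*(-7))*(-4) + 265))) = √(0 + 24*((-279 + 27*1)/((1*(-7))*(-4) + 265))) = √(0 + 24*((-279 + 27)/(-7*(-4) + 265))) = √(0 + 24*(-252/(28 + 265))) = √(0 + 24*(-252/293)) = √(0 - 6048/293) = √(-6048/293) = 12*I*√12306/293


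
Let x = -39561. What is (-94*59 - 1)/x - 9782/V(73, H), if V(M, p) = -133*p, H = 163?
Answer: 169079705/285880973 ≈ 0.59143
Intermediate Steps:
(-94*59 - 1)/x - 9782/V(73, H) = (-94*59 - 1)/(-39561) - 9782/((-133*163)) = (-5546 - 1)*(-1/39561) - 9782/(-21679) = -5547*(-1/39561) - 9782*(-1/21679) = 1849/13187 + 9782/21679 = 169079705/285880973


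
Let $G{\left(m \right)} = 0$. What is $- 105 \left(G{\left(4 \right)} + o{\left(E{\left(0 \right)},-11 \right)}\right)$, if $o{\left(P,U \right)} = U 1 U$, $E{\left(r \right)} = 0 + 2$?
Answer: $-12705$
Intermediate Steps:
$E{\left(r \right)} = 2$
$o{\left(P,U \right)} = U^{2}$ ($o{\left(P,U \right)} = U U = U^{2}$)
$- 105 \left(G{\left(4 \right)} + o{\left(E{\left(0 \right)},-11 \right)}\right) = - 105 \left(0 + \left(-11\right)^{2}\right) = - 105 \left(0 + 121\right) = \left(-105\right) 121 = -12705$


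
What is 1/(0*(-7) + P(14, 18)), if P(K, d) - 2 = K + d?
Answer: 1/34 ≈ 0.029412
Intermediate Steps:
P(K, d) = 2 + K + d (P(K, d) = 2 + (K + d) = 2 + K + d)
1/(0*(-7) + P(14, 18)) = 1/(0*(-7) + (2 + 14 + 18)) = 1/(0 + 34) = 1/34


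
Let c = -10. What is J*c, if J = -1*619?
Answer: 6190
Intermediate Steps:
J = -619
J*c = -619*(-10) = 6190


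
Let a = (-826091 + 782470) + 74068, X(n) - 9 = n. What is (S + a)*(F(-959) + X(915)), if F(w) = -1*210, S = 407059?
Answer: 312379284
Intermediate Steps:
X(n) = 9 + n
a = 30447 (a = -43621 + 74068 = 30447)
F(w) = -210
(S + a)*(F(-959) + X(915)) = (407059 + 30447)*(-210 + (9 + 915)) = 437506*(-210 + 924) = 437506*714 = 312379284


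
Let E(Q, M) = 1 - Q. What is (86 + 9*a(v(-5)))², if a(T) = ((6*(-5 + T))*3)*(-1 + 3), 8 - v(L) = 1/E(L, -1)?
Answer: 1008016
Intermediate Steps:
v(L) = 8 - 1/(1 - L)
a(T) = -180 + 36*T (a(T) = ((-30 + 6*T)*3)*2 = (-90 + 18*T)*2 = -180 + 36*T)
(86 + 9*a(v(-5)))² = (86 + 9*(-180 + 36*((-7 + 8*(-5))/(-1 - 5))))² = (86 + 9*(-180 + 36*((-7 - 40)/(-6))))² = (86 + 9*(-180 + 36*(-⅙*(-47))))² = (86 + 9*(-180 + 36*(47/6)))² = (86 + 9*(-180 + 282))² = (86 + 9*102)² = (86 + 918)² = 1004² = 1008016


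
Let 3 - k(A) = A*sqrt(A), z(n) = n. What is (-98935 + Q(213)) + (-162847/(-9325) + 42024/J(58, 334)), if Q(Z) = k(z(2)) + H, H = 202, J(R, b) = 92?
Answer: -21073402819/214475 - 2*sqrt(2) ≈ -98259.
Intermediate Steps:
k(A) = 3 - A**(3/2) (k(A) = 3 - A*sqrt(A) = 3 - A**(3/2))
Q(Z) = 205 - 2*sqrt(2) (Q(Z) = (3 - 2**(3/2)) + 202 = (3 - 2*sqrt(2)) + 202 = 205 - 2*sqrt(2))
(-98935 + Q(213)) + (-162847/(-9325) + 42024/J(58, 334)) = (-98935 + (205 - 2*sqrt(2))) + (-162847/(-9325) + 42024/92) = (-98730 - 2*sqrt(2)) + (-162847*(-1/9325) + 42024*(1/92)) = (-98730 - 2*sqrt(2)) + (162847/9325 + 10506/23) = (-98730 - 2*sqrt(2)) + 101713931/214475 = -21073402819/214475 - 2*sqrt(2)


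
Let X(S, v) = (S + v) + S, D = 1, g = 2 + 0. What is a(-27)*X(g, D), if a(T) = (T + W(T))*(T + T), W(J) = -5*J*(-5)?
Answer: 189540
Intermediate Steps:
W(J) = 25*J
g = 2
X(S, v) = v + 2*S
a(T) = 52*T**2 (a(T) = (T + 25*T)*(T + T) = (26*T)*(2*T) = 52*T**2)
a(-27)*X(g, D) = (52*(-27)**2)*(1 + 2*2) = (52*729)*(1 + 4) = 37908*5 = 189540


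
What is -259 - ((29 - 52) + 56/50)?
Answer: -5928/25 ≈ -237.12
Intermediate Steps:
-259 - ((29 - 52) + 56/50) = -259 - (-23 + 56*(1/50)) = -259 - (-23 + 28/25) = -259 - 1*(-547/25) = -259 + 547/25 = -5928/25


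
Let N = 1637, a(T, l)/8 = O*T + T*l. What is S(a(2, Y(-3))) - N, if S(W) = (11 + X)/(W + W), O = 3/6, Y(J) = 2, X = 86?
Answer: -130863/80 ≈ -1635.8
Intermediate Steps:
O = ½ (O = 3*(⅙) = ½ ≈ 0.50000)
a(T, l) = 4*T + 8*T*l (a(T, l) = 8*(T/2 + T*l) = 4*T + 8*T*l)
S(W) = 97/(2*W) (S(W) = (11 + 86)/(W + W) = 97/((2*W)) = 97*(1/(2*W)) = 97/(2*W))
S(a(2, Y(-3))) - N = 97/(2*((4*2*(1 + 2*2)))) - 1*1637 = 97/(2*((4*2*(1 + 4)))) - 1637 = 97/(2*((4*2*5))) - 1637 = (97/2)/40 - 1637 = (97/2)*(1/40) - 1637 = 97/80 - 1637 = -130863/80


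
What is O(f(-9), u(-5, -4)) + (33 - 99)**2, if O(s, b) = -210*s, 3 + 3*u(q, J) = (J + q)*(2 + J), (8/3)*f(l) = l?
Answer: 20259/4 ≈ 5064.8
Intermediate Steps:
f(l) = 3*l/8
u(q, J) = -1 + (2 + J)*(J + q)/3 (u(q, J) = -1 + ((J + q)*(2 + J))/3 = -1 + ((2 + J)*(J + q))/3 = -1 + (2 + J)*(J + q)/3)
O(f(-9), u(-5, -4)) + (33 - 99)**2 = -315*(-9)/4 + (33 - 99)**2 = -210*(-27/8) + (-66)**2 = 2835/4 + 4356 = 20259/4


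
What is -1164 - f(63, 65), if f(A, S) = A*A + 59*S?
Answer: -8968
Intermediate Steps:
f(A, S) = A² + 59*S
-1164 - f(63, 65) = -1164 - (63² + 59*65) = -1164 - (3969 + 3835) = -1164 - 1*7804 = -1164 - 7804 = -8968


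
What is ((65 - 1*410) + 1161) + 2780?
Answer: 3596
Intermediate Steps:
((65 - 1*410) + 1161) + 2780 = ((65 - 410) + 1161) + 2780 = (-345 + 1161) + 2780 = 816 + 2780 = 3596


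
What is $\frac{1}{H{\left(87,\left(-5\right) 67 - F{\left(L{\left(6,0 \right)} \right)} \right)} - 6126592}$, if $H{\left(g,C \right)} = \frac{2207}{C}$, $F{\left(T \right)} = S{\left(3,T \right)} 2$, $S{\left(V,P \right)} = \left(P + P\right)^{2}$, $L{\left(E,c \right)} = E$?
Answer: $- \frac{623}{3816869023} \approx -1.6322 \cdot 10^{-7}$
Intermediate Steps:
$S{\left(V,P \right)} = 4 P^{2}$ ($S{\left(V,P \right)} = \left(2 P\right)^{2} = 4 P^{2}$)
$F{\left(T \right)} = 8 T^{2}$ ($F{\left(T \right)} = 4 T^{2} \cdot 2 = 8 T^{2}$)
$\frac{1}{H{\left(87,\left(-5\right) 67 - F{\left(L{\left(6,0 \right)} \right)} \right)} - 6126592} = \frac{1}{\frac{2207}{\left(-5\right) 67 - 8 \cdot 6^{2}} - 6126592} = \frac{1}{\frac{2207}{-335 - 8 \cdot 36} - 6126592} = \frac{1}{\frac{2207}{-335 - 288} - 6126592} = \frac{1}{\frac{2207}{-623} - 6126592} = \frac{1}{2207 \left(- \frac{1}{623}\right) - 6126592} = \frac{1}{- \frac{2207}{623} - 6126592} = \frac{1}{- \frac{3816869023}{623}} = - \frac{623}{3816869023}$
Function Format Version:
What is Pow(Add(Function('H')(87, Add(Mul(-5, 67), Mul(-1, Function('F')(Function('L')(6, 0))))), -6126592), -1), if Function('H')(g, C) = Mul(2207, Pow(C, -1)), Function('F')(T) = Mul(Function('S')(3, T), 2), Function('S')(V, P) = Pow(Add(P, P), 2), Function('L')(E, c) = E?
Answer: Rational(-623, 3816869023) ≈ -1.6322e-7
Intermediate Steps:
Function('S')(V, P) = Mul(4, Pow(P, 2)) (Function('S')(V, P) = Pow(Mul(2, P), 2) = Mul(4, Pow(P, 2)))
Function('F')(T) = Mul(8, Pow(T, 2)) (Function('F')(T) = Mul(Mul(4, Pow(T, 2)), 2) = Mul(8, Pow(T, 2)))
Pow(Add(Function('H')(87, Add(Mul(-5, 67), Mul(-1, Function('F')(Function('L')(6, 0))))), -6126592), -1) = Pow(Add(Mul(2207, Pow(Add(Mul(-5, 67), Mul(-1, Mul(8, Pow(6, 2)))), -1)), -6126592), -1) = Pow(Add(Mul(2207, Pow(Add(-335, Mul(-1, Mul(8, 36))), -1)), -6126592), -1) = Pow(Add(Mul(2207, Pow(Add(-335, Mul(-1, 288)), -1)), -6126592), -1) = Pow(Add(Mul(2207, Pow(Add(-335, -288), -1)), -6126592), -1) = Pow(Add(Mul(2207, Pow(-623, -1)), -6126592), -1) = Pow(Add(Mul(2207, Rational(-1, 623)), -6126592), -1) = Pow(Add(Rational(-2207, 623), -6126592), -1) = Pow(Rational(-3816869023, 623), -1) = Rational(-623, 3816869023)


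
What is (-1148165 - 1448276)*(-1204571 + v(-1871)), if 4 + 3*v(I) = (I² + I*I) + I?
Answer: -8790754715054/3 ≈ -2.9302e+12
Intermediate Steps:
v(I) = -4/3 + I/3 + 2*I²/3 (v(I) = -4/3 + ((I² + I*I) + I)/3 = -4/3 + ((I² + I²) + I)/3 = -4/3 + (2*I² + I)/3 = -4/3 + (I + 2*I²)/3 = -4/3 + (I/3 + 2*I²/3) = -4/3 + I/3 + 2*I²/3)
(-1148165 - 1448276)*(-1204571 + v(-1871)) = (-1148165 - 1448276)*(-1204571 + (-4/3 + (⅓)*(-1871) + (⅔)*(-1871)²)) = -2596441*(-1204571 + (-4/3 - 1871/3 + (⅔)*3500641)) = -2596441*(-1204571 + (-4/3 - 1871/3 + 7001282/3)) = -2596441*(-1204571 + 6999407/3) = -2596441*3385694/3 = -8790754715054/3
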